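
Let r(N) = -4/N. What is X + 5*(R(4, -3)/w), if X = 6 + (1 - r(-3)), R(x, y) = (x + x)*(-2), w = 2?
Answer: -103/3 ≈ -34.333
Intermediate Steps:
R(x, y) = -4*x (R(x, y) = (2*x)*(-2) = -4*x)
X = 17/3 (X = 6 + (1 - (-4)/(-3)) = 6 + (1 - (-4)*(-1)/3) = 6 + (1 - 1*4/3) = 6 + (1 - 4/3) = 6 - 1/3 = 17/3 ≈ 5.6667)
X + 5*(R(4, -3)/w) = 17/3 + 5*(-4*4/2) = 17/3 + 5*(-16*1/2) = 17/3 + 5*(-8) = 17/3 - 40 = -103/3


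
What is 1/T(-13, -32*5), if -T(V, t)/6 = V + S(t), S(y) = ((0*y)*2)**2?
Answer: 1/78 ≈ 0.012821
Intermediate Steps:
S(y) = 0 (S(y) = (0*2)**2 = 0**2 = 0)
T(V, t) = -6*V (T(V, t) = -6*(V + 0) = -6*V)
1/T(-13, -32*5) = 1/(-6*(-13)) = 1/78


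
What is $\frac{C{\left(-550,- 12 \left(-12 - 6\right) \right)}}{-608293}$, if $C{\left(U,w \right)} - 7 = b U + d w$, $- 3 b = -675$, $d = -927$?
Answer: $\frac{323975}{608293} \approx 0.5326$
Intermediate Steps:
$b = 225$ ($b = \left(- \frac{1}{3}\right) \left(-675\right) = 225$)
$C{\left(U,w \right)} = 7 - 927 w + 225 U$ ($C{\left(U,w \right)} = 7 + \left(225 U - 927 w\right) = 7 + \left(- 927 w + 225 U\right) = 7 - 927 w + 225 U$)
$\frac{C{\left(-550,- 12 \left(-12 - 6\right) \right)}}{-608293} = \frac{7 - 927 \left(- 12 \left(-12 - 6\right)\right) + 225 \left(-550\right)}{-608293} = \left(7 - 927 \left(\left(-12\right) \left(-18\right)\right) - 123750\right) \left(- \frac{1}{608293}\right) = \left(7 - 200232 - 123750\right) \left(- \frac{1}{608293}\right) = \left(-323975\right) \left(- \frac{1}{608293}\right) = \frac{323975}{608293}$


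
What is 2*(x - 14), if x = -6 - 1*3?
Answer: -46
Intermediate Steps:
x = -9 (x = -6 - 3 = -9)
2*(x - 14) = 2*(-9 - 14) = 2*(-23) = -46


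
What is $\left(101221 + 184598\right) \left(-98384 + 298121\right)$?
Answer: $57088629603$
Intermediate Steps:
$\left(101221 + 184598\right) \left(-98384 + 298121\right) = 285819 \cdot 199737 = 57088629603$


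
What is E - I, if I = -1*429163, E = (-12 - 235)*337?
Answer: 345924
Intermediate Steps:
E = -83239 (E = -247*337 = -83239)
I = -429163
E - I = -83239 - 1*(-429163) = -83239 + 429163 = 345924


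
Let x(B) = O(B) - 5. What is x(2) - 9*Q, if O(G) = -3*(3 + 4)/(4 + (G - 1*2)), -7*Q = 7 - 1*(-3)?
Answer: 73/28 ≈ 2.6071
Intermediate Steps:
Q = -10/7 (Q = -(7 - 1*(-3))/7 = -(7 + 3)/7 = -⅐*10 = -10/7 ≈ -1.4286)
O(G) = -3/(2/7 + G/7) (O(G) = -3*7/(4 + (G - 2)) = -3*7/(4 + (-2 + G)) = -3*7/(2 + G) = -3/(2/7 + G/7))
x(B) = -5 - 21/(2 + B) (x(B) = -21/(2 + B) - 5 = -5 - 21/(2 + B))
x(2) - 9*Q = (-31 - 5*2)/(2 + 2) - 9*(-10/7) = (-31 - 10)/4 + 90/7 = (¼)*(-41) + 90/7 = -41/4 + 90/7 = 73/28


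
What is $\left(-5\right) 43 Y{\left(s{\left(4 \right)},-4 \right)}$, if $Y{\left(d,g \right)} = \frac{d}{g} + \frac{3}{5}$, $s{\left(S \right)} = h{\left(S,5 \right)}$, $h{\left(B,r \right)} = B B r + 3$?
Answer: $\frac{17329}{4} \approx 4332.3$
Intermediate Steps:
$h{\left(B,r \right)} = 3 + r B^{2}$ ($h{\left(B,r \right)} = B^{2} r + 3 = r B^{2} + 3 = 3 + r B^{2}$)
$s{\left(S \right)} = 3 + 5 S^{2}$
$Y{\left(d,g \right)} = \frac{3}{5} + \frac{d}{g}$ ($Y{\left(d,g \right)} = \frac{d}{g} + 3 \cdot \frac{1}{5} = \frac{d}{g} + \frac{3}{5} = \frac{3}{5} + \frac{d}{g}$)
$\left(-5\right) 43 Y{\left(s{\left(4 \right)},-4 \right)} = \left(-5\right) 43 \left(\frac{3}{5} + \frac{3 + 5 \cdot 4^{2}}{-4}\right) = - 215 \left(\frac{3}{5} + \left(3 + 5 \cdot 16\right) \left(- \frac{1}{4}\right)\right) = - 215 \left(\frac{3}{5} + \left(3 + 80\right) \left(- \frac{1}{4}\right)\right) = - 215 \left(\frac{3}{5} + 83 \left(- \frac{1}{4}\right)\right) = - 215 \left(\frac{3}{5} - \frac{83}{4}\right) = \left(-215\right) \left(- \frac{403}{20}\right) = \frac{17329}{4}$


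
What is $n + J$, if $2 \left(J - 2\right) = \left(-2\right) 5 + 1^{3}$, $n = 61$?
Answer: $\frac{117}{2} \approx 58.5$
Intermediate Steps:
$J = - \frac{5}{2}$ ($J = 2 + \frac{\left(-2\right) 5 + 1^{3}}{2} = 2 + \frac{-10 + 1}{2} = 2 + \frac{1}{2} \left(-9\right) = 2 - \frac{9}{2} = - \frac{5}{2} \approx -2.5$)
$n + J = 61 - \frac{5}{2} = \frac{117}{2}$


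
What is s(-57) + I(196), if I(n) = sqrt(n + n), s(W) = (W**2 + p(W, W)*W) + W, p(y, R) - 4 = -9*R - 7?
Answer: -25878 + 14*sqrt(2) ≈ -25858.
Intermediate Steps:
p(y, R) = -3 - 9*R (p(y, R) = 4 + (-9*R - 7) = 4 + (-7 - 9*R) = -3 - 9*R)
s(W) = W + W**2 + W*(-3 - 9*W) (s(W) = (W**2 + (-3 - 9*W)*W) + W = (W**2 + W*(-3 - 9*W)) + W = W + W**2 + W*(-3 - 9*W))
I(n) = sqrt(2)*sqrt(n) (I(n) = sqrt(2*n) = sqrt(2)*sqrt(n))
s(-57) + I(196) = 2*(-57)*(-1 - 4*(-57)) + sqrt(2)*sqrt(196) = 2*(-57)*(-1 + 228) + sqrt(2)*14 = 2*(-57)*227 + 14*sqrt(2) = -25878 + 14*sqrt(2)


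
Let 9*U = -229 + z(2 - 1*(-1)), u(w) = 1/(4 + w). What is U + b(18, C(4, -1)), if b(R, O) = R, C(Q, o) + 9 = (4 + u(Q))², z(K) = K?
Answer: -64/9 ≈ -7.1111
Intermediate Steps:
U = -226/9 (U = (-229 + (2 - 1*(-1)))/9 = (-229 + (2 + 1))/9 = (-229 + 3)/9 = (⅑)*(-226) = -226/9 ≈ -25.111)
C(Q, o) = -9 + (4 + 1/(4 + Q))²
U + b(18, C(4, -1)) = -226/9 + 18 = -64/9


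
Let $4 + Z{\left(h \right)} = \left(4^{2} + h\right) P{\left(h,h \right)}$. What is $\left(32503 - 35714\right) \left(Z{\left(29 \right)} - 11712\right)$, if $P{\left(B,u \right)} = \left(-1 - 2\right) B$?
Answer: $50191141$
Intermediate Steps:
$P{\left(B,u \right)} = - 3 B$
$Z{\left(h \right)} = -4 - 3 h \left(16 + h\right)$ ($Z{\left(h \right)} = -4 + \left(4^{2} + h\right) \left(- 3 h\right) = -4 + \left(16 + h\right) \left(- 3 h\right) = -4 - 3 h \left(16 + h\right)$)
$\left(32503 - 35714\right) \left(Z{\left(29 \right)} - 11712\right) = \left(32503 - 35714\right) \left(\left(-4 - 1392 - 3 \cdot 29^{2}\right) - 11712\right) = - 3211 \left(\left(-4 - 1392 - 2523\right) - 11712\right) = - 3211 \left(-3919 - 11712\right) = \left(-3211\right) \left(-15631\right) = 50191141$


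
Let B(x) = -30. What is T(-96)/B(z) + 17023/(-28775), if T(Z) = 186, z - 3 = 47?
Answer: -195428/28775 ≈ -6.7916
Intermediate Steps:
z = 50 (z = 3 + 47 = 50)
T(-96)/B(z) + 17023/(-28775) = 186/(-30) + 17023/(-28775) = 186*(-1/30) + 17023*(-1/28775) = -31/5 - 17023/28775 = -195428/28775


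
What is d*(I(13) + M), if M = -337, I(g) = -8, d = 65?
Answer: -22425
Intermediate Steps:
d*(I(13) + M) = 65*(-8 - 337) = 65*(-345) = -22425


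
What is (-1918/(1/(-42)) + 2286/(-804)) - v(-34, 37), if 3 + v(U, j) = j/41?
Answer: 442570567/5494 ≈ 80555.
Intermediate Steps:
v(U, j) = -3 + j/41
(-1918/(1/(-42)) + 2286/(-804)) - v(-34, 37) = (-1918/(1/(-42)) + 2286/(-804)) - (-3 + (1/41)*37) = (-1918/(-1/42) + 2286*(-1/804)) - (-3 + 37/41) = (-1918*(-42) - 381/134) - 1*(-86/41) = (80556 - 381/134) + 86/41 = 10794123/134 + 86/41 = 442570567/5494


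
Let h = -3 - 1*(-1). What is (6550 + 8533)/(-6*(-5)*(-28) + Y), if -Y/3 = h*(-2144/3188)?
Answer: -12021151/672696 ≈ -17.870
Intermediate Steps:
h = -2 (h = -3 + 1 = -2)
Y = -3216/797 (Y = -(-6)*(-2144/3188) = -(-6)*(-2144*1/3188) = -(-6)*(-536)/797 = -3*1072/797 = -3216/797 ≈ -4.0351)
(6550 + 8533)/(-6*(-5)*(-28) + Y) = (6550 + 8533)/(-6*(-5)*(-28) - 3216/797) = 15083/(30*(-28) - 3216/797) = 15083/(-840 - 3216/797) = 15083/(-672696/797) = 15083*(-797/672696) = -12021151/672696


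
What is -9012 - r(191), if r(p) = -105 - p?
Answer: -8716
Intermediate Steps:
-9012 - r(191) = -9012 - (-105 - 1*191) = -9012 - (-105 - 191) = -9012 - 1*(-296) = -9012 + 296 = -8716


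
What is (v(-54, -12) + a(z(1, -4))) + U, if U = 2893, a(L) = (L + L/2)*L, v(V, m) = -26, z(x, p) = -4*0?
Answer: 2867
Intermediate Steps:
z(x, p) = 0
a(L) = 3*L**2/2 (a(L) = (L + L*(1/2))*L = (L + L/2)*L = (3*L/2)*L = 3*L**2/2)
(v(-54, -12) + a(z(1, -4))) + U = (-26 + (3/2)*0**2) + 2893 = (-26 + (3/2)*0) + 2893 = (-26 + 0) + 2893 = -26 + 2893 = 2867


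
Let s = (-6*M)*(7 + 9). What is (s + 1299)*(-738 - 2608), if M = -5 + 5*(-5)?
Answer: -13982934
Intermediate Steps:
M = -30 (M = -5 - 25 = -30)
s = 2880 (s = (-6*(-30))*(7 + 9) = 180*16 = 2880)
(s + 1299)*(-738 - 2608) = (2880 + 1299)*(-738 - 2608) = 4179*(-3346) = -13982934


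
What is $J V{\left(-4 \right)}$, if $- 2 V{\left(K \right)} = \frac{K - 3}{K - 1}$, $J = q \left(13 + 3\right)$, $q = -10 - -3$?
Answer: $\frac{392}{5} \approx 78.4$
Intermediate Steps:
$q = -7$ ($q = -10 + 3 = -7$)
$J = -112$ ($J = - 7 \left(13 + 3\right) = \left(-7\right) 16 = -112$)
$V{\left(K \right)} = - \frac{-3 + K}{2 \left(-1 + K\right)}$ ($V{\left(K \right)} = - \frac{\left(K - 3\right) \frac{1}{K - 1}}{2} = - \frac{\left(-3 + K\right) \frac{1}{-1 + K}}{2} = - \frac{\frac{1}{-1 + K} \left(-3 + K\right)}{2} = - \frac{-3 + K}{2 \left(-1 + K\right)}$)
$J V{\left(-4 \right)} = - 112 \frac{3 - -4}{2 \left(-1 - 4\right)} = - 112 \frac{3 + 4}{2 \left(-5\right)} = - 112 \cdot \frac{1}{2} \left(- \frac{1}{5}\right) 7 = \left(-112\right) \left(- \frac{7}{10}\right) = \frac{392}{5}$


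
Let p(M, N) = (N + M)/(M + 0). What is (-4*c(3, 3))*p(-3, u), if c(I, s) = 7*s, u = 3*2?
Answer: 84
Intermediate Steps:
u = 6
p(M, N) = (M + N)/M
(-4*c(3, 3))*p(-3, u) = (-28*3)*((-3 + 6)/(-3)) = (-4*21)*(-⅓*3) = -84*(-1) = 84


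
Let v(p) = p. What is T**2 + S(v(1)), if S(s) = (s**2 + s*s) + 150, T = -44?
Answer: 2088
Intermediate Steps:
S(s) = 150 + 2*s**2 (S(s) = (s**2 + s**2) + 150 = 2*s**2 + 150 = 150 + 2*s**2)
T**2 + S(v(1)) = (-44)**2 + (150 + 2*1**2) = 1936 + (150 + 2*1) = 1936 + (150 + 2) = 1936 + 152 = 2088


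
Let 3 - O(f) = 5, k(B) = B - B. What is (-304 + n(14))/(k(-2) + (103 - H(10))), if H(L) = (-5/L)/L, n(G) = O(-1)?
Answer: -680/229 ≈ -2.9694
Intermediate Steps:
k(B) = 0
O(f) = -2 (O(f) = 3 - 1*5 = 3 - 5 = -2)
n(G) = -2
H(L) = -5/L²
(-304 + n(14))/(k(-2) + (103 - H(10))) = (-304 - 2)/(0 + (103 - (-5)/10²)) = -306/(0 + (103 - (-5)/100)) = -306/(0 + (103 - 1*(-1/20))) = -306/(0 + (103 + 1/20)) = -306/(0 + 2061/20) = -306/2061/20 = -306*20/2061 = -680/229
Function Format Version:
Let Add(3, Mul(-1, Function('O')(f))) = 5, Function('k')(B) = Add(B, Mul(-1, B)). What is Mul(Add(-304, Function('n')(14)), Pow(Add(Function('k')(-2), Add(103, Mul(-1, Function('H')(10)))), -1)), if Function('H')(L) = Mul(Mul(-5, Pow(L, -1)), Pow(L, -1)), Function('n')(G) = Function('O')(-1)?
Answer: Rational(-680, 229) ≈ -2.9694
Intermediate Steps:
Function('k')(B) = 0
Function('O')(f) = -2 (Function('O')(f) = Add(3, Mul(-1, 5)) = Add(3, -5) = -2)
Function('n')(G) = -2
Function('H')(L) = Mul(-5, Pow(L, -2))
Mul(Add(-304, Function('n')(14)), Pow(Add(Function('k')(-2), Add(103, Mul(-1, Function('H')(10)))), -1)) = Mul(Add(-304, -2), Pow(Add(0, Add(103, Mul(-1, Mul(-5, Pow(10, -2))))), -1)) = Mul(-306, Pow(Add(0, Add(103, Mul(-1, Mul(-5, Rational(1, 100))))), -1)) = Mul(-306, Pow(Add(0, Add(103, Mul(-1, Rational(-1, 20)))), -1)) = Mul(-306, Pow(Add(0, Add(103, Rational(1, 20))), -1)) = Mul(-306, Pow(Add(0, Rational(2061, 20)), -1)) = Mul(-306, Pow(Rational(2061, 20), -1)) = Mul(-306, Rational(20, 2061)) = Rational(-680, 229)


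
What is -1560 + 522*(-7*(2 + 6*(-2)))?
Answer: 34980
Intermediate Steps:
-1560 + 522*(-7*(2 + 6*(-2))) = -1560 + 522*(-7*(2 - 12)) = -1560 + 522*(-7*(-10)) = -1560 + 522*70 = -1560 + 36540 = 34980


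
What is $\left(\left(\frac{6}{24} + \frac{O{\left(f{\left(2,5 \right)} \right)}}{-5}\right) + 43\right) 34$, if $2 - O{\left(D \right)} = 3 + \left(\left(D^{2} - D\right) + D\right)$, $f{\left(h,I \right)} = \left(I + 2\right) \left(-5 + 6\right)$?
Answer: $\frac{3621}{2} \approx 1810.5$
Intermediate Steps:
$f{\left(h,I \right)} = 2 + I$ ($f{\left(h,I \right)} = \left(2 + I\right) 1 = 2 + I$)
$O{\left(D \right)} = -1 - D^{2}$ ($O{\left(D \right)} = 2 - \left(3 + \left(\left(D^{2} - D\right) + D\right)\right) = 2 - \left(3 + D^{2}\right) = -1 - D^{2}$)
$\left(\left(\frac{6}{24} + \frac{O{\left(f{\left(2,5 \right)} \right)}}{-5}\right) + 43\right) 34 = \left(\left(\frac{6}{24} + \frac{-1 - \left(2 + 5\right)^{2}}{-5}\right) + 43\right) 34 = \left(\left(6 \cdot \frac{1}{24} + \left(-1 - 7^{2}\right) \left(- \frac{1}{5}\right)\right) + 43\right) 34 = \left(\left(\frac{1}{4} + \left(-1 - 49\right) \left(- \frac{1}{5}\right)\right) + 43\right) 34 = \left(\left(\frac{1}{4} - -10\right) + 43\right) 34 = \left(\left(\frac{1}{4} + 10\right) + 43\right) 34 = \left(\frac{41}{4} + 43\right) 34 = \frac{213}{4} \cdot 34 = \frac{3621}{2}$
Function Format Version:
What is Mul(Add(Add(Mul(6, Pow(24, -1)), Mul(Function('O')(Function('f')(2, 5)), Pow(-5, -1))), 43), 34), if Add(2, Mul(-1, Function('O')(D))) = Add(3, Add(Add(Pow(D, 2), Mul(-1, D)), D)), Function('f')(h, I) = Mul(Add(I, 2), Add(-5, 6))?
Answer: Rational(3621, 2) ≈ 1810.5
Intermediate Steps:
Function('f')(h, I) = Add(2, I) (Function('f')(h, I) = Mul(Add(2, I), 1) = Add(2, I))
Function('O')(D) = Add(-1, Mul(-1, Pow(D, 2))) (Function('O')(D) = Add(2, Mul(-1, Add(3, Add(Add(Pow(D, 2), Mul(-1, D)), D)))) = Add(2, Mul(-1, Add(3, Pow(D, 2)))) = Add(2, Add(-3, Mul(-1, Pow(D, 2)))) = Add(-1, Mul(-1, Pow(D, 2))))
Mul(Add(Add(Mul(6, Pow(24, -1)), Mul(Function('O')(Function('f')(2, 5)), Pow(-5, -1))), 43), 34) = Mul(Add(Add(Mul(6, Pow(24, -1)), Mul(Add(-1, Mul(-1, Pow(Add(2, 5), 2))), Pow(-5, -1))), 43), 34) = Mul(Add(Add(Mul(6, Rational(1, 24)), Mul(Add(-1, Mul(-1, Pow(7, 2))), Rational(-1, 5))), 43), 34) = Mul(Add(Add(Rational(1, 4), Mul(Add(-1, Mul(-1, 49)), Rational(-1, 5))), 43), 34) = Mul(Add(Add(Rational(1, 4), Mul(Add(-1, -49), Rational(-1, 5))), 43), 34) = Mul(Add(Add(Rational(1, 4), Mul(-50, Rational(-1, 5))), 43), 34) = Mul(Add(Add(Rational(1, 4), 10), 43), 34) = Mul(Add(Rational(41, 4), 43), 34) = Mul(Rational(213, 4), 34) = Rational(3621, 2)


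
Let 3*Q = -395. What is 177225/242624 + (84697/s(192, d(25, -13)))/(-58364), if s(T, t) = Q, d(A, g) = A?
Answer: 60990510813/82255887040 ≈ 0.74147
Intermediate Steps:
Q = -395/3 (Q = (⅓)*(-395) = -395/3 ≈ -131.67)
s(T, t) = -395/3
177225/242624 + (84697/s(192, d(25, -13)))/(-58364) = 177225/242624 + (84697/(-395/3))/(-58364) = 177225*(1/242624) + (84697*(-3/395))*(-1/58364) = 10425/14272 - 254091/395*(-1/58364) = 10425/14272 + 254091/23053780 = 60990510813/82255887040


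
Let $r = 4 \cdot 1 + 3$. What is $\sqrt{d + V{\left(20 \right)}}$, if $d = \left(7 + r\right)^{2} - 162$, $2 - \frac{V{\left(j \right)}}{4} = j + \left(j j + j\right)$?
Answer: $i \sqrt{1718} \approx 41.449 i$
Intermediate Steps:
$r = 7$ ($r = 4 + 3 = 7$)
$V{\left(j \right)} = 8 - 8 j - 4 j^{2}$ ($V{\left(j \right)} = 8 - 4 \left(j + \left(j j + j\right)\right) = 8 - 4 \left(j + \left(j^{2} + j\right)\right) = 8 - 4 \left(j + \left(j + j^{2}\right)\right) = 8 - 4 \left(j^{2} + 2 j\right) = 8 - \left(4 j^{2} + 8 j\right) = 8 - 8 j - 4 j^{2}$)
$d = 34$ ($d = \left(7 + 7\right)^{2} - 162 = 14^{2} - 162 = 196 - 162 = 34$)
$\sqrt{d + V{\left(20 \right)}} = \sqrt{34 - \left(152 + 1600\right)} = \sqrt{34 - 1752} = \sqrt{-1718} = i \sqrt{1718}$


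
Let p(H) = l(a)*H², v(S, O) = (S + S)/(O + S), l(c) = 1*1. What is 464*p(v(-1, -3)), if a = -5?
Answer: 116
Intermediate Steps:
l(c) = 1
v(S, O) = 2*S/(O + S) (v(S, O) = (2*S)/(O + S) = 2*S/(O + S))
p(H) = H² (p(H) = 1*H² = H²)
464*p(v(-1, -3)) = 464*(2*(-1)/(-3 - 1))² = 464*(2*(-1)/(-4))² = 464*(2*(-1)*(-¼))² = 464*(½)² = 464*(¼) = 116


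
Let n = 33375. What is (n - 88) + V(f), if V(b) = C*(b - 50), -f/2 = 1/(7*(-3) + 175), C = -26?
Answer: 2663225/77 ≈ 34587.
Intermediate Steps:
f = -1/77 (f = -2/(7*(-3) + 175) = -2/(-21 + 175) = -2/154 = -2*1/154 = -1/77 ≈ -0.012987)
V(b) = 1300 - 26*b (V(b) = -26*(b - 50) = -26*(-50 + b) = 1300 - 26*b)
(n - 88) + V(f) = (33375 - 88) + (1300 - 26*(-1/77)) = 33287 + (1300 + 26/77) = 33287 + 100126/77 = 2663225/77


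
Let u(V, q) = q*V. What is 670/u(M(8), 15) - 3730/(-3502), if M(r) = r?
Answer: 139697/21012 ≈ 6.6484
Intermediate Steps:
u(V, q) = V*q
670/u(M(8), 15) - 3730/(-3502) = 670/((8*15)) - 3730/(-3502) = 670/120 - 3730*(-1/3502) = 670*(1/120) + 1865/1751 = 67/12 + 1865/1751 = 139697/21012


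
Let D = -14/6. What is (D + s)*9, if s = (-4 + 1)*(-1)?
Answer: 6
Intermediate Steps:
D = -7/3 (D = -14*⅙ = -7/3 ≈ -2.3333)
s = 3 (s = -3*(-1) = 3)
(D + s)*9 = (-7/3 + 3)*9 = (⅔)*9 = 6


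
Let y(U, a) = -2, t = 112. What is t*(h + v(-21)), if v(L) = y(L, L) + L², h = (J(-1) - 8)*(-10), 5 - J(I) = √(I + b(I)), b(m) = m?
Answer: 52528 + 1120*I*√2 ≈ 52528.0 + 1583.9*I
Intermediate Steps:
J(I) = 5 - √2*√I (J(I) = 5 - √(I + I) = 5 - √(2*I) = 5 - √2*√I)
h = 30 + 10*I*√2 (h = ((5 - √2*√(-1)) - 8)*(-10) = ((5 - √2*I) - 8)*(-10) = ((5 - I*√2) - 8)*(-10) = (-3 - I*√2)*(-10) = 30 + 10*I*√2 ≈ 30.0 + 14.142*I)
v(L) = -2 + L²
t*(h + v(-21)) = 112*((30 + 10*I*√2) + (-2 + (-21)²)) = 112*((30 + 10*I*√2) + (-2 + 441)) = 112*((30 + 10*I*√2) + 439) = 112*(469 + 10*I*√2) = 52528 + 1120*I*√2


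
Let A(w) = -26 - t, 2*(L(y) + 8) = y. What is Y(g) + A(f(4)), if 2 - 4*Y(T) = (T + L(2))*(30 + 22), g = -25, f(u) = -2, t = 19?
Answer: 743/2 ≈ 371.50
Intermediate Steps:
L(y) = -8 + y/2
A(w) = -45 (A(w) = -26 - 1*19 = -26 - 19 = -45)
Y(T) = 183/2 - 13*T (Y(T) = ½ - (T + (-8 + (½)*2))*(30 + 22)/4 = ½ - (T + (-8 + 1))*52/4 = ½ - (T - 7)*52/4 = ½ - (-7 + T)*52/4 = ½ - (-364 + 52*T)/4 = ½ + (91 - 13*T) = 183/2 - 13*T)
Y(g) + A(f(4)) = (183/2 - 13*(-25)) - 45 = (183/2 + 325) - 45 = 833/2 - 45 = 743/2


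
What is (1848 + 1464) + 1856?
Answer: 5168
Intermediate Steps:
(1848 + 1464) + 1856 = 3312 + 1856 = 5168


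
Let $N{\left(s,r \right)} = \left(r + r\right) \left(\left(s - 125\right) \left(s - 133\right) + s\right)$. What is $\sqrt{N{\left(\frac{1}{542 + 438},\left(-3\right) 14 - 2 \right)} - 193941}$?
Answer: $\frac{i \sqrt{397825993202}}{490} \approx 1287.2 i$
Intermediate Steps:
$N{\left(s,r \right)} = 2 r \left(s + \left(-133 + s\right) \left(-125 + s\right)\right)$ ($N{\left(s,r \right)} = 2 r \left(\left(-125 + s\right) \left(-133 + s\right) + s\right) = 2 r \left(\left(-133 + s\right) \left(-125 + s\right) + s\right) = 2 r \left(s + \left(-133 + s\right) \left(-125 + s\right)\right)$)
$\sqrt{N{\left(\frac{1}{542 + 438},\left(-3\right) 14 - 2 \right)} - 193941} = \sqrt{2 \left(\left(-3\right) 14 - 2\right) \left(16625 + \left(\frac{1}{542 + 438}\right)^{2} - \frac{257}{542 + 438}\right) - 193941} = \sqrt{2 \left(-42 - 2\right) \left(16625 + \left(\frac{1}{980}\right)^{2} - \frac{257}{980}\right) - 193941} = \sqrt{2 \left(-44\right) \left(16625 + \left(\frac{1}{980}\right)^{2} - \frac{257}{980}\right) - 193941} = \sqrt{2 \left(-44\right) \left(16625 + \frac{1}{960400} - \frac{257}{980}\right) - 193941} = \sqrt{2 \left(-44\right) \frac{15966398141}{960400} - 193941} = \sqrt{- \frac{175630379551}{120050} - 193941} = \sqrt{- \frac{198912996601}{120050}} = \frac{i \sqrt{397825993202}}{490}$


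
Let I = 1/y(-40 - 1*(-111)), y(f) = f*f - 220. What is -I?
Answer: -1/4821 ≈ -0.00020743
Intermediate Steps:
y(f) = -220 + f² (y(f) = f² - 220 = -220 + f²)
I = 1/4821 (I = 1/(-220 + (-40 - 1*(-111))²) = 1/(-220 + (-40 + 111)²) = 1/(-220 + 71²) = 1/(-220 + 5041) = 1/4821 ≈ 0.00020743)
-I = -1*1/4821 = -1/4821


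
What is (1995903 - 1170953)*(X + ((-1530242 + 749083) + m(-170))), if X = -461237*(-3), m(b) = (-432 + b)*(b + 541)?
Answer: 312829289500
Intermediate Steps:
m(b) = (-432 + b)*(541 + b)
X = 1383711
(1995903 - 1170953)*(X + ((-1530242 + 749083) + m(-170))) = (1995903 - 1170953)*(1383711 + ((-1530242 + 749083) + (-233712 + (-170)² + 109*(-170)))) = 824950*(1383711 + (-781159 + (-233712 + 28900 - 18530))) = 824950*(1383711 + (-781159 - 223342)) = 824950*(1383711 - 1004501) = 824950*379210 = 312829289500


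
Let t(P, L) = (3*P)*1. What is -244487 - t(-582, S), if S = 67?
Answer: -242741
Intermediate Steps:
t(P, L) = 3*P
-244487 - t(-582, S) = -244487 - 3*(-582) = -244487 - 1*(-1746) = -244487 + 1746 = -242741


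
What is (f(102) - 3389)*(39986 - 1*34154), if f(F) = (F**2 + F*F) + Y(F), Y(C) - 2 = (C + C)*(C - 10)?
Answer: 211054248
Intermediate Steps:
Y(C) = 2 + 2*C*(-10 + C) (Y(C) = 2 + (C + C)*(C - 10) = 2 + (2*C)*(-10 + C) = 2 + 2*C*(-10 + C))
f(F) = 2 - 20*F + 4*F**2 (f(F) = (F**2 + F*F) + (2 - 20*F + 2*F**2) = (F**2 + F**2) + (2 - 20*F + 2*F**2) = 2*F**2 + (2 - 20*F + 2*F**2) = 2 - 20*F + 4*F**2)
(f(102) - 3389)*(39986 - 1*34154) = ((2 - 20*102 + 4*102**2) - 3389)*(39986 - 1*34154) = ((2 - 2040 + 4*10404) - 3389)*(39986 - 34154) = ((2 - 2040 + 41616) - 3389)*5832 = (39578 - 3389)*5832 = 36189*5832 = 211054248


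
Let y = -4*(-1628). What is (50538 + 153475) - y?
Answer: 197501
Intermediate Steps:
y = 6512
(50538 + 153475) - y = (50538 + 153475) - 1*6512 = 204013 - 6512 = 197501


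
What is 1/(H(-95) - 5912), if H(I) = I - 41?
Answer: -1/6048 ≈ -0.00016534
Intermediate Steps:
H(I) = -41 + I
1/(H(-95) - 5912) = 1/((-41 - 95) - 5912) = 1/(-136 - 5912) = 1/(-6048) = -1/6048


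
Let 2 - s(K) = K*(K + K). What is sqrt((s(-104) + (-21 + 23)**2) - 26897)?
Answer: I*sqrt(48523) ≈ 220.28*I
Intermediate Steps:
s(K) = 2 - 2*K**2 (s(K) = 2 - K*(K + K) = 2 - K*2*K = 2 - 2*K**2)
sqrt((s(-104) + (-21 + 23)**2) - 26897) = sqrt(((2 - 2*(-104)**2) + (-21 + 23)**2) - 26897) = sqrt(((2 - 2*10816) + 2**2) - 26897) = sqrt(((2 - 21632) + 4) - 26897) = sqrt((-21630 + 4) - 26897) = sqrt(-21626 - 26897) = sqrt(-48523) = I*sqrt(48523)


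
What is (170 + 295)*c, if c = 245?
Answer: 113925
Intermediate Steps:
(170 + 295)*c = (170 + 295)*245 = 465*245 = 113925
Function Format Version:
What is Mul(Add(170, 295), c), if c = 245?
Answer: 113925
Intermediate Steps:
Mul(Add(170, 295), c) = Mul(Add(170, 295), 245) = Mul(465, 245) = 113925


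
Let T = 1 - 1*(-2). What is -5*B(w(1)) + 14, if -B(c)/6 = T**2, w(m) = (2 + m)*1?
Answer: 284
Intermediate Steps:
T = 3 (T = 1 + 2 = 3)
w(m) = 2 + m
B(c) = -54 (B(c) = -6*3**2 = -6*9 = -54)
-5*B(w(1)) + 14 = -5*(-54) + 14 = 270 + 14 = 284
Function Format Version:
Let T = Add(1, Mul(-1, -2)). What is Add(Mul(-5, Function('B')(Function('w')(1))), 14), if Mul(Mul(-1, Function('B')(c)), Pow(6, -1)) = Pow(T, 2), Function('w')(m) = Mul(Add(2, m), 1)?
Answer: 284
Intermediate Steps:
T = 3 (T = Add(1, 2) = 3)
Function('w')(m) = Add(2, m)
Function('B')(c) = -54 (Function('B')(c) = Mul(-6, Pow(3, 2)) = Mul(-6, 9) = -54)
Add(Mul(-5, Function('B')(Function('w')(1))), 14) = Add(Mul(-5, -54), 14) = Add(270, 14) = 284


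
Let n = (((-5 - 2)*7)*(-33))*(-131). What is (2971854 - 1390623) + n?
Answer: 1369404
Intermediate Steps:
n = -211827 (n = (-7*7*(-33))*(-131) = -49*(-33)*(-131) = 1617*(-131) = -211827)
(2971854 - 1390623) + n = (2971854 - 1390623) - 211827 = 1581231 - 211827 = 1369404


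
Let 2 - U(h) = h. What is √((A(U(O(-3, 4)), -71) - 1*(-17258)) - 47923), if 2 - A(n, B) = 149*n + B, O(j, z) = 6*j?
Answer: 2*I*√8393 ≈ 183.23*I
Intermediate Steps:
U(h) = 2 - h
A(n, B) = 2 - B - 149*n (A(n, B) = 2 - (149*n + B) = 2 - (B + 149*n) = 2 + (-B - 149*n) = 2 - B - 149*n)
√((A(U(O(-3, 4)), -71) - 1*(-17258)) - 47923) = √(((2 - 1*(-71) - 149*(2 - 6*(-3))) - 1*(-17258)) - 47923) = √(((2 + 71 - 149*(2 - 1*(-18))) + 17258) - 47923) = √(((2 + 71 - 149*(2 + 18)) + 17258) - 47923) = √(((2 + 71 - 149*20) + 17258) - 47923) = √(((2 + 71 - 2980) + 17258) - 47923) = √((-2907 + 17258) - 47923) = √(14351 - 47923) = √(-33572) = 2*I*√8393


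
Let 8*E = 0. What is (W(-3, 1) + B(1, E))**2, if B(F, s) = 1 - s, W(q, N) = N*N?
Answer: 4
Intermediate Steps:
E = 0 (E = (1/8)*0 = 0)
W(q, N) = N**2
(W(-3, 1) + B(1, E))**2 = (1**2 + (1 - 1*0))**2 = (1 + (1 + 0))**2 = (1 + 1)**2 = 2**2 = 4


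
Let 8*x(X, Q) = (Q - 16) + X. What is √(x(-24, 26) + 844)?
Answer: √3369/2 ≈ 29.022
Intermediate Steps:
x(X, Q) = -2 + Q/8 + X/8 (x(X, Q) = ((Q - 16) + X)/8 = ((-16 + Q) + X)/8 = (-16 + Q + X)/8 = -2 + Q/8 + X/8)
√(x(-24, 26) + 844) = √((-2 + (⅛)*26 + (⅛)*(-24)) + 844) = √((-2 + 13/4 - 3) + 844) = √(-7/4 + 844) = √(3369/4) = √3369/2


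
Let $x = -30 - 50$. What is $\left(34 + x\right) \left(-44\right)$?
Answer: $2024$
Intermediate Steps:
$x = -80$ ($x = -30 - 50 = -80$)
$\left(34 + x\right) \left(-44\right) = \left(34 - 80\right) \left(-44\right) = \left(-46\right) \left(-44\right) = 2024$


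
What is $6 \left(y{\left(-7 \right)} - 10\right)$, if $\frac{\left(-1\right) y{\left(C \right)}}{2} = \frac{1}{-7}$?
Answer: $- \frac{408}{7} \approx -58.286$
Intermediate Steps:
$y{\left(C \right)} = \frac{2}{7}$ ($y{\left(C \right)} = - \frac{2}{-7} = \left(-2\right) \left(- \frac{1}{7}\right) = \frac{2}{7}$)
$6 \left(y{\left(-7 \right)} - 10\right) = 6 \left(\frac{2}{7} - 10\right) = 6 \left(- \frac{68}{7}\right) = - \frac{408}{7}$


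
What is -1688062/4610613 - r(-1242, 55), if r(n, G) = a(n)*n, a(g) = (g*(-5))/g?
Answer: -28633594792/4610613 ≈ -6210.4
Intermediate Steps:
a(g) = -5 (a(g) = (-5*g)/g = -5)
r(n, G) = -5*n
-1688062/4610613 - r(-1242, 55) = -1688062/4610613 - (-5)*(-1242) = -1688062*1/4610613 - 1*6210 = -1688062/4610613 - 6210 = -28633594792/4610613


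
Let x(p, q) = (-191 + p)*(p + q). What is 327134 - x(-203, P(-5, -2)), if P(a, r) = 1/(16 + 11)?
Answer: 6673498/27 ≈ 2.4717e+5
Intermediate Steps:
P(a, r) = 1/27
327134 - x(-203, P(-5, -2)) = 327134 - ((-203)² - 191*(-203) - 191*1/27 - 203*1/27) = 327134 - (41209 + 38773 - 191/27 - 203/27) = 327134 - 1*2159120/27 = 327134 - 2159120/27 = 6673498/27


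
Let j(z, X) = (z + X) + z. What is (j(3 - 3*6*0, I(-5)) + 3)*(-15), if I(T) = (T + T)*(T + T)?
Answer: -1635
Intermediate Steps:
I(T) = 4*T² (I(T) = (2*T)*(2*T) = 4*T²)
j(z, X) = X + 2*z (j(z, X) = (X + z) + z = X + 2*z)
(j(3 - 3*6*0, I(-5)) + 3)*(-15) = ((4*(-5)² + 2*(3 - 3*6*0)) + 3)*(-15) = ((4*25 + 2*(3 - 18*0)) + 3)*(-15) = ((100 + 2*(3 + 0)) + 3)*(-15) = ((100 + 2*3) + 3)*(-15) = ((100 + 6) + 3)*(-15) = (106 + 3)*(-15) = 109*(-15) = -1635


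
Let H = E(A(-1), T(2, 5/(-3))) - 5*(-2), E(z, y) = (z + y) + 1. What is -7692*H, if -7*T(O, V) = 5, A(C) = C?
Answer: -499980/7 ≈ -71426.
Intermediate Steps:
T(O, V) = -5/7 (T(O, V) = -1/7*5 = -5/7)
E(z, y) = 1 + y + z (E(z, y) = (y + z) + 1 = 1 + y + z)
H = 65/7 (H = (1 - 5/7 - 1) - 5*(-2) = -5/7 + 10 = 65/7 ≈ 9.2857)
-7692*H = -7692*65/7 = -499980/7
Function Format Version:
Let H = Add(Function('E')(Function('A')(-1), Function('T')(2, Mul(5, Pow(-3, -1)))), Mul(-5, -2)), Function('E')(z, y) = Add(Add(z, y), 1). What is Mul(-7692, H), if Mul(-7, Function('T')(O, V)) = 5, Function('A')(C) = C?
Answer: Rational(-499980, 7) ≈ -71426.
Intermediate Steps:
Function('T')(O, V) = Rational(-5, 7) (Function('T')(O, V) = Mul(Rational(-1, 7), 5) = Rational(-5, 7))
Function('E')(z, y) = Add(1, y, z) (Function('E')(z, y) = Add(Add(y, z), 1) = Add(1, y, z))
H = Rational(65, 7) (H = Add(Add(1, Rational(-5, 7), -1), Mul(-5, -2)) = Add(Rational(-5, 7), 10) = Rational(65, 7) ≈ 9.2857)
Mul(-7692, H) = Mul(-7692, Rational(65, 7)) = Rational(-499980, 7)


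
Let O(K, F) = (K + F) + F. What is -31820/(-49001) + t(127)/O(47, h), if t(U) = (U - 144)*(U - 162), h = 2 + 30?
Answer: 32687615/5439111 ≈ 6.0097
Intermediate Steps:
h = 32
O(K, F) = K + 2*F (O(K, F) = (F + K) + F = K + 2*F)
t(U) = (-162 + U)*(-144 + U) (t(U) = (-144 + U)*(-162 + U) = (-162 + U)*(-144 + U))
-31820/(-49001) + t(127)/O(47, h) = -31820/(-49001) + (23328 + 127² - 306*127)/(47 + 2*32) = -31820*(-1/49001) + (23328 + 16129 - 38862)/(47 + 64) = 31820/49001 + 595/111 = 32687615/5439111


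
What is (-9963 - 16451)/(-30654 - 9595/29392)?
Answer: 776360288/900991963 ≈ 0.86167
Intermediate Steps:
(-9963 - 16451)/(-30654 - 9595/29392) = -26414/(-30654 - 9595*1/29392) = -26414/(-30654 - 9595/29392) = -26414/(-900991963/29392) = -26414*(-29392/900991963) = 776360288/900991963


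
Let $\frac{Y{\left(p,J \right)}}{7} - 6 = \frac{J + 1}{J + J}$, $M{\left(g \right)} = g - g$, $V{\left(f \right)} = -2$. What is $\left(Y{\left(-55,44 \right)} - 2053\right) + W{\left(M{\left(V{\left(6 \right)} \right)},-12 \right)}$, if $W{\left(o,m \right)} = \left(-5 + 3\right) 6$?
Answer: $- \frac{177709}{88} \approx -2019.4$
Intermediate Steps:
$M{\left(g \right)} = 0$
$Y{\left(p,J \right)} = 42 + \frac{7 \left(1 + J\right)}{2 J}$ ($Y{\left(p,J \right)} = 42 + 7 \frac{J + 1}{J + J} = 42 + 7 \frac{1 + J}{2 J} = 42 + \frac{7 \left(1 + J\right)}{2 J}$)
$W{\left(o,m \right)} = -12$ ($W{\left(o,m \right)} = \left(-2\right) 6 = -12$)
$\left(Y{\left(-55,44 \right)} - 2053\right) + W{\left(M{\left(V{\left(6 \right)} \right)},-12 \right)} = \left(\frac{7 \left(1 + 13 \cdot 44\right)}{2 \cdot 44} - 2053\right) - 12 = \left(\frac{7}{2} \cdot \frac{1}{44} \left(1 + 572\right) - 2053\right) - 12 = \left(\frac{7}{2} \cdot \frac{1}{44} \cdot 573 - 2053\right) - 12 = \left(\frac{4011}{88} - 2053\right) - 12 = - \frac{176653}{88} - 12 = - \frac{177709}{88}$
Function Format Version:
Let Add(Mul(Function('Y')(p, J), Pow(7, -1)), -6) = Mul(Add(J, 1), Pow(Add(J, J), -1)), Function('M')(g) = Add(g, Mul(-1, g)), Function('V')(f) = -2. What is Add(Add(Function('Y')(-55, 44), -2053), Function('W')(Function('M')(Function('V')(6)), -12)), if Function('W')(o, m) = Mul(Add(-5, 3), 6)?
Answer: Rational(-177709, 88) ≈ -2019.4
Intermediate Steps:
Function('M')(g) = 0
Function('Y')(p, J) = Add(42, Mul(Rational(7, 2), Pow(J, -1), Add(1, J))) (Function('Y')(p, J) = Add(42, Mul(7, Mul(Add(J, 1), Pow(Add(J, J), -1)))) = Add(42, Mul(7, Mul(Add(1, J), Pow(Mul(2, J), -1)))) = Add(42, Mul(7, Mul(Add(1, J), Mul(Rational(1, 2), Pow(J, -1))))) = Add(42, Mul(7, Mul(Rational(1, 2), Pow(J, -1), Add(1, J)))) = Add(42, Mul(Rational(7, 2), Pow(J, -1), Add(1, J))))
Function('W')(o, m) = -12 (Function('W')(o, m) = Mul(-2, 6) = -12)
Add(Add(Function('Y')(-55, 44), -2053), Function('W')(Function('M')(Function('V')(6)), -12)) = Add(Add(Mul(Rational(7, 2), Pow(44, -1), Add(1, Mul(13, 44))), -2053), -12) = Add(Add(Mul(Rational(7, 2), Rational(1, 44), Add(1, 572)), -2053), -12) = Add(Add(Mul(Rational(7, 2), Rational(1, 44), 573), -2053), -12) = Add(Add(Rational(4011, 88), -2053), -12) = Add(Rational(-176653, 88), -12) = Rational(-177709, 88)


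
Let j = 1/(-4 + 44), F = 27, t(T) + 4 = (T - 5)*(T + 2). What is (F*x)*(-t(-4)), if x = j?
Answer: -189/20 ≈ -9.4500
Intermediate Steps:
t(T) = -4 + (-5 + T)*(2 + T) (t(T) = -4 + (T - 5)*(T + 2) = -4 + (-5 + T)*(2 + T))
j = 1/40 ≈ 0.025000
x = 1/40 ≈ 0.025000
(F*x)*(-t(-4)) = (27*(1/40))*(-(-14 + (-4)² - 3*(-4))) = 27*(-(-14 + 16 + 12))/40 = 27*(-1*14)/40 = (27/40)*(-14) = -189/20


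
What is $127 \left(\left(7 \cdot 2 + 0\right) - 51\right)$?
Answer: $-4699$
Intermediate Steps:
$127 \left(\left(7 \cdot 2 + 0\right) - 51\right) = 127 \left(\left(14 + 0\right) - 51\right) = 127 \left(14 - 51\right) = 127 \left(-37\right) = -4699$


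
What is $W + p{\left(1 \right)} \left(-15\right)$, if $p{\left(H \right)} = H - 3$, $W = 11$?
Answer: $41$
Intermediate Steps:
$p{\left(H \right)} = -3 + H$
$W + p{\left(1 \right)} \left(-15\right) = 11 + \left(-3 + 1\right) \left(-15\right) = 11 - -30 = 11 + 30 = 41$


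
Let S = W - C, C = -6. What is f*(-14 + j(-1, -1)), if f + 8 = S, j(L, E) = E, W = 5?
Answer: -45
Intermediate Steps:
S = 11 (S = 5 - 1*(-6) = 5 + 6 = 11)
f = 3 (f = -8 + 11 = 3)
f*(-14 + j(-1, -1)) = 3*(-14 - 1) = 3*(-15) = -45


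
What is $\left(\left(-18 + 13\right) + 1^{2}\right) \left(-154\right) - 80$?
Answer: $536$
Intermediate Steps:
$\left(\left(-18 + 13\right) + 1^{2}\right) \left(-154\right) - 80 = \left(-5 + 1\right) \left(-154\right) - 80 = \left(-4\right) \left(-154\right) - 80 = 616 - 80 = 536$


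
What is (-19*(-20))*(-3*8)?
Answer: -9120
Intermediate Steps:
(-19*(-20))*(-3*8) = 380*(-24) = -9120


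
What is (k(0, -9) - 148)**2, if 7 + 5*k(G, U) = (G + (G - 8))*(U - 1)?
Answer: 444889/25 ≈ 17796.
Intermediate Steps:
k(G, U) = -7/5 + (-1 + U)*(-8 + 2*G)/5 (k(G, U) = -7/5 + ((G + (G - 8))*(U - 1))/5 = -7/5 + ((G + (-8 + G))*(-1 + U))/5 = -7/5 + ((-8 + 2*G)*(-1 + U))/5 = -7/5 + ((-1 + U)*(-8 + 2*G))/5 = -7/5 + (-1 + U)*(-8 + 2*G)/5)
(k(0, -9) - 148)**2 = ((1/5 - 8/5*(-9) - 2/5*0 + (2/5)*0*(-9)) - 148)**2 = ((1/5 + 72/5 + 0 + 0) - 148)**2 = (73/5 - 148)**2 = (-667/5)**2 = 444889/25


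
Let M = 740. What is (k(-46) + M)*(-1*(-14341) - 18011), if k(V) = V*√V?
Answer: -2715800 + 168820*I*√46 ≈ -2.7158e+6 + 1.145e+6*I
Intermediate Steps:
k(V) = V^(3/2)
(k(-46) + M)*(-1*(-14341) - 18011) = ((-46)^(3/2) + 740)*(-1*(-14341) - 18011) = (-46*I*√46 + 740)*(14341 - 18011) = (740 - 46*I*√46)*(-3670) = -2715800 + 168820*I*√46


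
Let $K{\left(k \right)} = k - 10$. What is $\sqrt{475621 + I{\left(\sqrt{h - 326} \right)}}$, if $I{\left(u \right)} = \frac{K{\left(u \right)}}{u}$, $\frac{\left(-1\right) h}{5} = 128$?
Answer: $\frac{\sqrt{110957380758 + 2415 i \sqrt{966}}}{483} \approx 689.65 + 0.00023327 i$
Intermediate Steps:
$h = -640$ ($h = \left(-5\right) 128 = -640$)
$K{\left(k \right)} = -10 + k$
$I{\left(u \right)} = \frac{-10 + u}{u}$
$\sqrt{475621 + I{\left(\sqrt{h - 326} \right)}} = \sqrt{475621 + \frac{-10 + \sqrt{-640 - 326}}{\sqrt{-640 - 326}}} = \sqrt{475621 + \frac{-10 + \sqrt{-966}}{\sqrt{-966}}} = \sqrt{475621 + \frac{-10 + i \sqrt{966}}{i \sqrt{966}}} = \sqrt{475621 + - \frac{i \sqrt{966}}{966} \left(-10 + i \sqrt{966}\right)} = \sqrt{475621 - \frac{i \sqrt{966} \left(-10 + i \sqrt{966}\right)}{966}}$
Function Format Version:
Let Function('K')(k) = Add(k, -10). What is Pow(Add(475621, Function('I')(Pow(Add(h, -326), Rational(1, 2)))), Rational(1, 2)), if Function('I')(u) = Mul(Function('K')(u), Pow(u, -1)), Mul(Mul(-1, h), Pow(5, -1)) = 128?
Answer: Mul(Rational(1, 483), Pow(Add(110957380758, Mul(2415, I, Pow(966, Rational(1, 2)))), Rational(1, 2))) ≈ Add(689.65, Mul(0.00023327, I))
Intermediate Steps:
h = -640 (h = Mul(-5, 128) = -640)
Function('K')(k) = Add(-10, k)
Function('I')(u) = Mul(Pow(u, -1), Add(-10, u)) (Function('I')(u) = Mul(Add(-10, u), Pow(u, -1)) = Mul(Pow(u, -1), Add(-10, u)))
Pow(Add(475621, Function('I')(Pow(Add(h, -326), Rational(1, 2)))), Rational(1, 2)) = Pow(Add(475621, Mul(Pow(Pow(Add(-640, -326), Rational(1, 2)), -1), Add(-10, Pow(Add(-640, -326), Rational(1, 2))))), Rational(1, 2)) = Pow(Add(475621, Mul(Pow(Pow(-966, Rational(1, 2)), -1), Add(-10, Pow(-966, Rational(1, 2))))), Rational(1, 2)) = Pow(Add(475621, Mul(Pow(Mul(I, Pow(966, Rational(1, 2))), -1), Add(-10, Mul(I, Pow(966, Rational(1, 2)))))), Rational(1, 2)) = Pow(Add(475621, Mul(Mul(Rational(-1, 966), I, Pow(966, Rational(1, 2))), Add(-10, Mul(I, Pow(966, Rational(1, 2)))))), Rational(1, 2)) = Pow(Add(475621, Mul(Rational(-1, 966), I, Pow(966, Rational(1, 2)), Add(-10, Mul(I, Pow(966, Rational(1, 2)))))), Rational(1, 2))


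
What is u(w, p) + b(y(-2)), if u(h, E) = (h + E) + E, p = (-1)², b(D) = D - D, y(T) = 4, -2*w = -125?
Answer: 129/2 ≈ 64.500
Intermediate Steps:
w = 125/2 (w = -½*(-125) = 125/2 ≈ 62.500)
b(D) = 0
p = 1
u(h, E) = h + 2*E (u(h, E) = (E + h) + E = h + 2*E)
u(w, p) + b(y(-2)) = (125/2 + 2*1) + 0 = (125/2 + 2) + 0 = 129/2 + 0 = 129/2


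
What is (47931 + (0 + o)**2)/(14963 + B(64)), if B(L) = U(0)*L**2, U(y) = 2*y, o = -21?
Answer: 48372/14963 ≈ 3.2328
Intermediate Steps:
B(L) = 0 (B(L) = (2*0)*L**2 = 0*L**2 = 0)
(47931 + (0 + o)**2)/(14963 + B(64)) = (47931 + (0 - 21)**2)/(14963 + 0) = (47931 + (-21)**2)/14963 = (47931 + 441)*(1/14963) = 48372*(1/14963) = 48372/14963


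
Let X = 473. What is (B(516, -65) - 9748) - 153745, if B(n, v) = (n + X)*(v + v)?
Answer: -292063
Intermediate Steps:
B(n, v) = 2*v*(473 + n) (B(n, v) = (n + 473)*(v + v) = (473 + n)*(2*v) = 2*v*(473 + n))
(B(516, -65) - 9748) - 153745 = (2*(-65)*(473 + 516) - 9748) - 153745 = (2*(-65)*989 - 9748) - 153745 = (-128570 - 9748) - 153745 = -138318 - 153745 = -292063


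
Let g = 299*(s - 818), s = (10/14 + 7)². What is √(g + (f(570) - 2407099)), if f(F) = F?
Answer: I*√129032555/7 ≈ 1622.8*I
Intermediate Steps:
s = 2916/49 (s = (10*(1/14) + 7)² = (5/7 + 7)² = (54/7)² = 2916/49 ≈ 59.510)
g = -11112634/49 (g = 299*(2916/49 - 818) = 299*(-37166/49) = -11112634/49 ≈ -2.2679e+5)
√(g + (f(570) - 2407099)) = √(-11112634/49 + (570 - 2407099)) = √(-11112634/49 - 2406529) = √(-129032555/49) = I*√129032555/7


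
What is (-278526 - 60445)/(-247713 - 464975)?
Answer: 338971/712688 ≈ 0.47562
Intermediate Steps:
(-278526 - 60445)/(-247713 - 464975) = -338971/(-712688) = -338971*(-1/712688) = 338971/712688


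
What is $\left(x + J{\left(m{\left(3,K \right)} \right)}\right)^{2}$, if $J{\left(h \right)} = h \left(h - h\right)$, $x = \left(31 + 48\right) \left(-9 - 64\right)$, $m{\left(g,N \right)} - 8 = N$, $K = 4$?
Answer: $33258289$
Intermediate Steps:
$m{\left(g,N \right)} = 8 + N$
$x = -5767$ ($x = 79 \left(-73\right) = -5767$)
$J{\left(h \right)} = 0$ ($J{\left(h \right)} = h 0 = 0$)
$\left(x + J{\left(m{\left(3,K \right)} \right)}\right)^{2} = \left(-5767 + 0\right)^{2} = \left(-5767\right)^{2} = 33258289$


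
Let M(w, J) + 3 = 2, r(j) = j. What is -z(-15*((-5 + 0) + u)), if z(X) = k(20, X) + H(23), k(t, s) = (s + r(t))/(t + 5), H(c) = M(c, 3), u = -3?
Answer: -23/5 ≈ -4.6000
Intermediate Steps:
M(w, J) = -1 (M(w, J) = -3 + 2 = -1)
H(c) = -1
k(t, s) = (s + t)/(5 + t) (k(t, s) = (s + t)/(t + 5) = (s + t)/(5 + t))
z(X) = -⅕ + X/25 (z(X) = (X + 20)/(5 + 20) - 1 = (20 + X)/25 - 1 = (⅘ + X/25) - 1 = -⅕ + X/25)
-z(-15*((-5 + 0) + u)) = -(-⅕ + (-15*((-5 + 0) - 3))/25) = -(-⅕ + (-15*(-5 - 3))/25) = -(-⅕ + (-15*(-8))/25) = -(-⅕ + (1/25)*120) = -(-⅕ + 24/5) = -1*23/5 = -23/5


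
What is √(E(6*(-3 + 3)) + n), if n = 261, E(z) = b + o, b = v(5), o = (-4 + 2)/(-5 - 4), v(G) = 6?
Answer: √2405/3 ≈ 16.347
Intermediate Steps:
o = 2/9 (o = -2/(-9) = -2*(-⅑) = 2/9 ≈ 0.22222)
b = 6
E(z) = 56/9 (E(z) = 6 + 2/9 = 56/9)
√(E(6*(-3 + 3)) + n) = √(56/9 + 261) = √(2405/9) = √2405/3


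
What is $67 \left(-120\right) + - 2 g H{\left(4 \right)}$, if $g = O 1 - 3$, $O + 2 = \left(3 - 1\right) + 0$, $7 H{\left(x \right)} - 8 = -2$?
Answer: $- \frac{56244}{7} \approx -8034.9$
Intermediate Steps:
$H{\left(x \right)} = \frac{6}{7}$ ($H{\left(x \right)} = \frac{8}{7} + \frac{1}{7} \left(-2\right) = \frac{8}{7} - \frac{2}{7} = \frac{6}{7}$)
$O = 0$ ($O = -2 + \left(\left(3 - 1\right) + 0\right) = -2 + \left(2 + 0\right) = -2 + 2 = 0$)
$g = -3$ ($g = 0 \cdot 1 - 3 = 0 - 3 = -3$)
$67 \left(-120\right) + - 2 g H{\left(4 \right)} = 67 \left(-120\right) + \left(-2\right) \left(-3\right) \frac{6}{7} = -8040 + 6 \cdot \frac{6}{7} = -8040 + \frac{36}{7} = - \frac{56244}{7}$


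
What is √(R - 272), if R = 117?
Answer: I*√155 ≈ 12.45*I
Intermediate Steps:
√(R - 272) = √(117 - 272) = √(-155) = I*√155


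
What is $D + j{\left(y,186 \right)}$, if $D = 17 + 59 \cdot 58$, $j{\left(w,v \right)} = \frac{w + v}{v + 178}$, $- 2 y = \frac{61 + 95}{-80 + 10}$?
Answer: $\frac{43819409}{12740} \approx 3439.5$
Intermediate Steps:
$y = \frac{39}{35}$ ($y = - \frac{\left(61 + 95\right) \frac{1}{-80 + 10}}{2} = - \frac{156 \frac{1}{-70}}{2} = - \frac{156 \left(- \frac{1}{70}\right)}{2} = \left(- \frac{1}{2}\right) \left(- \frac{78}{35}\right) = \frac{39}{35} \approx 1.1143$)
$j{\left(w,v \right)} = \frac{v + w}{178 + v}$
$D = 3439$ ($D = 17 + 3422 = 3439$)
$D + j{\left(y,186 \right)} = 3439 + \frac{186 + \frac{39}{35}}{178 + 186} = 3439 + \frac{1}{364} \cdot \frac{6549}{35} = 3439 + \frac{6549}{12740} = \frac{43819409}{12740}$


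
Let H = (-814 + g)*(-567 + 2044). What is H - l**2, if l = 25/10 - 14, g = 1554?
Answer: 4371391/4 ≈ 1.0928e+6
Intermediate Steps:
l = -23/2 (l = 25*(1/10) - 14 = 5/2 - 14 = -23/2 ≈ -11.500)
H = 1092980 (H = (-814 + 1554)*(-567 + 2044) = 740*1477 = 1092980)
H - l**2 = 1092980 - (-23/2)**2 = 1092980 - 1*529/4 = 1092980 - 529/4 = 4371391/4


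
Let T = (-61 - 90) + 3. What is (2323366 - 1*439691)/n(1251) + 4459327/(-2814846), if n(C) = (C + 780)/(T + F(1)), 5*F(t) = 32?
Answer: -250269456807539/1905650742 ≈ -1.3133e+5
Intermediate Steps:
F(t) = 32/5 (F(t) = (1/5)*32 = 32/5)
T = -148 (T = -151 + 3 = -148)
n(C) = -325/59 - 5*C/708 (n(C) = (C + 780)/(-148 + 32/5) = (780 + C)/(-708/5) = (780 + C)*(-5/708) = -325/59 - 5*C/708)
(2323366 - 1*439691)/n(1251) + 4459327/(-2814846) = (2323366 - 1*439691)/(-325/59 - 5/708*1251) + 4459327/(-2814846) = (2323366 - 439691)/(-325/59 - 2085/236) + 4459327*(-1/2814846) = 1883675/(-3385/236) - 4459327/2814846 = 1883675*(-236/3385) - 4459327/2814846 = -88909460/677 - 4459327/2814846 = -250269456807539/1905650742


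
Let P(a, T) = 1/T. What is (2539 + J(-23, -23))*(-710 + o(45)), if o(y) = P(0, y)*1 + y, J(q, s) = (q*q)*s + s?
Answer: 96265508/15 ≈ 6.4177e+6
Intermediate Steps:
J(q, s) = s + s*q² (J(q, s) = q²*s + s = s*q² + s = s + s*q²)
o(y) = y + 1/y (o(y) = 1/y + y = y + 1/y)
(2539 + J(-23, -23))*(-710 + o(45)) = (2539 - 23*(1 + (-23)²))*(-710 + (45 + 1/45)) = (2539 - 23*(1 + 529))*(-710 + (45 + 1/45)) = (2539 - 23*530)*(-710 + 2026/45) = (2539 - 12190)*(-29924/45) = -9651*(-29924/45) = 96265508/15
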